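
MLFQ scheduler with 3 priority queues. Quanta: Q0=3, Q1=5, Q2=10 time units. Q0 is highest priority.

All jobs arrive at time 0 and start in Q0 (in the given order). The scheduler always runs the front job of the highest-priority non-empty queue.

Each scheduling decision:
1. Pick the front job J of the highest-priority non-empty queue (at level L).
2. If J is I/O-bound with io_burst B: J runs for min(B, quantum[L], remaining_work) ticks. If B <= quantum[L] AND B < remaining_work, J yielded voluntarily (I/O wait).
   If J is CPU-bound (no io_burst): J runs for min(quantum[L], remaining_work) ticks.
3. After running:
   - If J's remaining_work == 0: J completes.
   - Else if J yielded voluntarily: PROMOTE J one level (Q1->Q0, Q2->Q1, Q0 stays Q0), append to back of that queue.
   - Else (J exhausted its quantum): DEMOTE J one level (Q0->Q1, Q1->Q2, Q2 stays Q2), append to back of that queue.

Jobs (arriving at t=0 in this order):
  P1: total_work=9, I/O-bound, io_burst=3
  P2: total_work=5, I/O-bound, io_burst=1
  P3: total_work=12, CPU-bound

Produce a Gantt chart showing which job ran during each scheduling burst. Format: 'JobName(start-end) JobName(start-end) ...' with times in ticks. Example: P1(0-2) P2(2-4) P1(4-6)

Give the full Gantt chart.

Answer: P1(0-3) P2(3-4) P3(4-7) P1(7-10) P2(10-11) P1(11-14) P2(14-15) P2(15-16) P2(16-17) P3(17-22) P3(22-26)

Derivation:
t=0-3: P1@Q0 runs 3, rem=6, I/O yield, promote→Q0. Q0=[P2,P3,P1] Q1=[] Q2=[]
t=3-4: P2@Q0 runs 1, rem=4, I/O yield, promote→Q0. Q0=[P3,P1,P2] Q1=[] Q2=[]
t=4-7: P3@Q0 runs 3, rem=9, quantum used, demote→Q1. Q0=[P1,P2] Q1=[P3] Q2=[]
t=7-10: P1@Q0 runs 3, rem=3, I/O yield, promote→Q0. Q0=[P2,P1] Q1=[P3] Q2=[]
t=10-11: P2@Q0 runs 1, rem=3, I/O yield, promote→Q0. Q0=[P1,P2] Q1=[P3] Q2=[]
t=11-14: P1@Q0 runs 3, rem=0, completes. Q0=[P2] Q1=[P3] Q2=[]
t=14-15: P2@Q0 runs 1, rem=2, I/O yield, promote→Q0. Q0=[P2] Q1=[P3] Q2=[]
t=15-16: P2@Q0 runs 1, rem=1, I/O yield, promote→Q0. Q0=[P2] Q1=[P3] Q2=[]
t=16-17: P2@Q0 runs 1, rem=0, completes. Q0=[] Q1=[P3] Q2=[]
t=17-22: P3@Q1 runs 5, rem=4, quantum used, demote→Q2. Q0=[] Q1=[] Q2=[P3]
t=22-26: P3@Q2 runs 4, rem=0, completes. Q0=[] Q1=[] Q2=[]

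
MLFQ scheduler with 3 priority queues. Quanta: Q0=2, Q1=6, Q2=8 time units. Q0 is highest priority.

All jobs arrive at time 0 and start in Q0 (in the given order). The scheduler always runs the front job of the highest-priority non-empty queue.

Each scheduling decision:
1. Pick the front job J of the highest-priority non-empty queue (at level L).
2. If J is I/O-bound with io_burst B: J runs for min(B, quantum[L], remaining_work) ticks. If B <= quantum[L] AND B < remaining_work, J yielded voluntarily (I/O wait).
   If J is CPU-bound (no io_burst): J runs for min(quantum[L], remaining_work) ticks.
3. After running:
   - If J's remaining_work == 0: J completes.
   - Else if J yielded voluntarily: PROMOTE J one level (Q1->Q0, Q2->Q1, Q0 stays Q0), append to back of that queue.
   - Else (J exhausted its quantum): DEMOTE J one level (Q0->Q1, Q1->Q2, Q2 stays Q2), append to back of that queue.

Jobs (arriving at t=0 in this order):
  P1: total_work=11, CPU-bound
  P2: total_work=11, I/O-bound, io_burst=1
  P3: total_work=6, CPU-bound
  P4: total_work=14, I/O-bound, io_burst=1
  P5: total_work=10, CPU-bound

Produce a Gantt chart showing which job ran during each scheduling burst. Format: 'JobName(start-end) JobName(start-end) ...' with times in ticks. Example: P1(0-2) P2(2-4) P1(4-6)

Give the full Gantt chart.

t=0-2: P1@Q0 runs 2, rem=9, quantum used, demote→Q1. Q0=[P2,P3,P4,P5] Q1=[P1] Q2=[]
t=2-3: P2@Q0 runs 1, rem=10, I/O yield, promote→Q0. Q0=[P3,P4,P5,P2] Q1=[P1] Q2=[]
t=3-5: P3@Q0 runs 2, rem=4, quantum used, demote→Q1. Q0=[P4,P5,P2] Q1=[P1,P3] Q2=[]
t=5-6: P4@Q0 runs 1, rem=13, I/O yield, promote→Q0. Q0=[P5,P2,P4] Q1=[P1,P3] Q2=[]
t=6-8: P5@Q0 runs 2, rem=8, quantum used, demote→Q1. Q0=[P2,P4] Q1=[P1,P3,P5] Q2=[]
t=8-9: P2@Q0 runs 1, rem=9, I/O yield, promote→Q0. Q0=[P4,P2] Q1=[P1,P3,P5] Q2=[]
t=9-10: P4@Q0 runs 1, rem=12, I/O yield, promote→Q0. Q0=[P2,P4] Q1=[P1,P3,P5] Q2=[]
t=10-11: P2@Q0 runs 1, rem=8, I/O yield, promote→Q0. Q0=[P4,P2] Q1=[P1,P3,P5] Q2=[]
t=11-12: P4@Q0 runs 1, rem=11, I/O yield, promote→Q0. Q0=[P2,P4] Q1=[P1,P3,P5] Q2=[]
t=12-13: P2@Q0 runs 1, rem=7, I/O yield, promote→Q0. Q0=[P4,P2] Q1=[P1,P3,P5] Q2=[]
t=13-14: P4@Q0 runs 1, rem=10, I/O yield, promote→Q0. Q0=[P2,P4] Q1=[P1,P3,P5] Q2=[]
t=14-15: P2@Q0 runs 1, rem=6, I/O yield, promote→Q0. Q0=[P4,P2] Q1=[P1,P3,P5] Q2=[]
t=15-16: P4@Q0 runs 1, rem=9, I/O yield, promote→Q0. Q0=[P2,P4] Q1=[P1,P3,P5] Q2=[]
t=16-17: P2@Q0 runs 1, rem=5, I/O yield, promote→Q0. Q0=[P4,P2] Q1=[P1,P3,P5] Q2=[]
t=17-18: P4@Q0 runs 1, rem=8, I/O yield, promote→Q0. Q0=[P2,P4] Q1=[P1,P3,P5] Q2=[]
t=18-19: P2@Q0 runs 1, rem=4, I/O yield, promote→Q0. Q0=[P4,P2] Q1=[P1,P3,P5] Q2=[]
t=19-20: P4@Q0 runs 1, rem=7, I/O yield, promote→Q0. Q0=[P2,P4] Q1=[P1,P3,P5] Q2=[]
t=20-21: P2@Q0 runs 1, rem=3, I/O yield, promote→Q0. Q0=[P4,P2] Q1=[P1,P3,P5] Q2=[]
t=21-22: P4@Q0 runs 1, rem=6, I/O yield, promote→Q0. Q0=[P2,P4] Q1=[P1,P3,P5] Q2=[]
t=22-23: P2@Q0 runs 1, rem=2, I/O yield, promote→Q0. Q0=[P4,P2] Q1=[P1,P3,P5] Q2=[]
t=23-24: P4@Q0 runs 1, rem=5, I/O yield, promote→Q0. Q0=[P2,P4] Q1=[P1,P3,P5] Q2=[]
t=24-25: P2@Q0 runs 1, rem=1, I/O yield, promote→Q0. Q0=[P4,P2] Q1=[P1,P3,P5] Q2=[]
t=25-26: P4@Q0 runs 1, rem=4, I/O yield, promote→Q0. Q0=[P2,P4] Q1=[P1,P3,P5] Q2=[]
t=26-27: P2@Q0 runs 1, rem=0, completes. Q0=[P4] Q1=[P1,P3,P5] Q2=[]
t=27-28: P4@Q0 runs 1, rem=3, I/O yield, promote→Q0. Q0=[P4] Q1=[P1,P3,P5] Q2=[]
t=28-29: P4@Q0 runs 1, rem=2, I/O yield, promote→Q0. Q0=[P4] Q1=[P1,P3,P5] Q2=[]
t=29-30: P4@Q0 runs 1, rem=1, I/O yield, promote→Q0. Q0=[P4] Q1=[P1,P3,P5] Q2=[]
t=30-31: P4@Q0 runs 1, rem=0, completes. Q0=[] Q1=[P1,P3,P5] Q2=[]
t=31-37: P1@Q1 runs 6, rem=3, quantum used, demote→Q2. Q0=[] Q1=[P3,P5] Q2=[P1]
t=37-41: P3@Q1 runs 4, rem=0, completes. Q0=[] Q1=[P5] Q2=[P1]
t=41-47: P5@Q1 runs 6, rem=2, quantum used, demote→Q2. Q0=[] Q1=[] Q2=[P1,P5]
t=47-50: P1@Q2 runs 3, rem=0, completes. Q0=[] Q1=[] Q2=[P5]
t=50-52: P5@Q2 runs 2, rem=0, completes. Q0=[] Q1=[] Q2=[]

Answer: P1(0-2) P2(2-3) P3(3-5) P4(5-6) P5(6-8) P2(8-9) P4(9-10) P2(10-11) P4(11-12) P2(12-13) P4(13-14) P2(14-15) P4(15-16) P2(16-17) P4(17-18) P2(18-19) P4(19-20) P2(20-21) P4(21-22) P2(22-23) P4(23-24) P2(24-25) P4(25-26) P2(26-27) P4(27-28) P4(28-29) P4(29-30) P4(30-31) P1(31-37) P3(37-41) P5(41-47) P1(47-50) P5(50-52)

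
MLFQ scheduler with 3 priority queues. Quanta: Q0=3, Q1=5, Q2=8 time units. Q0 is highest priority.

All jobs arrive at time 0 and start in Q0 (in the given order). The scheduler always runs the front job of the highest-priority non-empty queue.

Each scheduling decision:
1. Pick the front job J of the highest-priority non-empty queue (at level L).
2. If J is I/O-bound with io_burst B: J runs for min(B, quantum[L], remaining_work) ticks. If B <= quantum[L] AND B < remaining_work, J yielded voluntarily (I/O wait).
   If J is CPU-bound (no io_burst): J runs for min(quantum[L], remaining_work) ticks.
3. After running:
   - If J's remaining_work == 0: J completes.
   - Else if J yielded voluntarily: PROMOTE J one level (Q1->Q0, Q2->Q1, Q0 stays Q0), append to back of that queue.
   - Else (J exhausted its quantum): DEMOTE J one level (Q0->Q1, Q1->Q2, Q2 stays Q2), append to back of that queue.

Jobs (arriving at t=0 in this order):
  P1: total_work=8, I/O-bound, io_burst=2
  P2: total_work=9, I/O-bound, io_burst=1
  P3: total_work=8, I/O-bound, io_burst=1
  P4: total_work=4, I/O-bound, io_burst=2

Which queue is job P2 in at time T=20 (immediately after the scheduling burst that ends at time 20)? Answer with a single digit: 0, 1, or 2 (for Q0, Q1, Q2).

Answer: 0

Derivation:
t=0-2: P1@Q0 runs 2, rem=6, I/O yield, promote→Q0. Q0=[P2,P3,P4,P1] Q1=[] Q2=[]
t=2-3: P2@Q0 runs 1, rem=8, I/O yield, promote→Q0. Q0=[P3,P4,P1,P2] Q1=[] Q2=[]
t=3-4: P3@Q0 runs 1, rem=7, I/O yield, promote→Q0. Q0=[P4,P1,P2,P3] Q1=[] Q2=[]
t=4-6: P4@Q0 runs 2, rem=2, I/O yield, promote→Q0. Q0=[P1,P2,P3,P4] Q1=[] Q2=[]
t=6-8: P1@Q0 runs 2, rem=4, I/O yield, promote→Q0. Q0=[P2,P3,P4,P1] Q1=[] Q2=[]
t=8-9: P2@Q0 runs 1, rem=7, I/O yield, promote→Q0. Q0=[P3,P4,P1,P2] Q1=[] Q2=[]
t=9-10: P3@Q0 runs 1, rem=6, I/O yield, promote→Q0. Q0=[P4,P1,P2,P3] Q1=[] Q2=[]
t=10-12: P4@Q0 runs 2, rem=0, completes. Q0=[P1,P2,P3] Q1=[] Q2=[]
t=12-14: P1@Q0 runs 2, rem=2, I/O yield, promote→Q0. Q0=[P2,P3,P1] Q1=[] Q2=[]
t=14-15: P2@Q0 runs 1, rem=6, I/O yield, promote→Q0. Q0=[P3,P1,P2] Q1=[] Q2=[]
t=15-16: P3@Q0 runs 1, rem=5, I/O yield, promote→Q0. Q0=[P1,P2,P3] Q1=[] Q2=[]
t=16-18: P1@Q0 runs 2, rem=0, completes. Q0=[P2,P3] Q1=[] Q2=[]
t=18-19: P2@Q0 runs 1, rem=5, I/O yield, promote→Q0. Q0=[P3,P2] Q1=[] Q2=[]
t=19-20: P3@Q0 runs 1, rem=4, I/O yield, promote→Q0. Q0=[P2,P3] Q1=[] Q2=[]
t=20-21: P2@Q0 runs 1, rem=4, I/O yield, promote→Q0. Q0=[P3,P2] Q1=[] Q2=[]
t=21-22: P3@Q0 runs 1, rem=3, I/O yield, promote→Q0. Q0=[P2,P3] Q1=[] Q2=[]
t=22-23: P2@Q0 runs 1, rem=3, I/O yield, promote→Q0. Q0=[P3,P2] Q1=[] Q2=[]
t=23-24: P3@Q0 runs 1, rem=2, I/O yield, promote→Q0. Q0=[P2,P3] Q1=[] Q2=[]
t=24-25: P2@Q0 runs 1, rem=2, I/O yield, promote→Q0. Q0=[P3,P2] Q1=[] Q2=[]
t=25-26: P3@Q0 runs 1, rem=1, I/O yield, promote→Q0. Q0=[P2,P3] Q1=[] Q2=[]
t=26-27: P2@Q0 runs 1, rem=1, I/O yield, promote→Q0. Q0=[P3,P2] Q1=[] Q2=[]
t=27-28: P3@Q0 runs 1, rem=0, completes. Q0=[P2] Q1=[] Q2=[]
t=28-29: P2@Q0 runs 1, rem=0, completes. Q0=[] Q1=[] Q2=[]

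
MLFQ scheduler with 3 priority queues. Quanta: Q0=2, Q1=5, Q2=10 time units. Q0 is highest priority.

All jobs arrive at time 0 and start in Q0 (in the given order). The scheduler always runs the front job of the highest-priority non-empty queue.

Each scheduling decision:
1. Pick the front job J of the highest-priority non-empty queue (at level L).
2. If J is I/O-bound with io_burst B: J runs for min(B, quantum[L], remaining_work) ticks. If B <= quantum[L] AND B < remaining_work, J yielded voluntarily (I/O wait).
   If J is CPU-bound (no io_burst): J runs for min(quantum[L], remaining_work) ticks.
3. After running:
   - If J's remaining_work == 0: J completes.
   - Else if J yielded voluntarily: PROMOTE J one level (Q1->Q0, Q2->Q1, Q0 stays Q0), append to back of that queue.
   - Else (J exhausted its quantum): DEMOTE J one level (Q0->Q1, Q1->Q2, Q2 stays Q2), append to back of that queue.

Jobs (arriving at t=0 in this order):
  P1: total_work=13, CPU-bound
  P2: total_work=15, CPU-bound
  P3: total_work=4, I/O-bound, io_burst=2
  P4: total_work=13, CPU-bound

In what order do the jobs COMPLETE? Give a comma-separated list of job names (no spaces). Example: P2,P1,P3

t=0-2: P1@Q0 runs 2, rem=11, quantum used, demote→Q1. Q0=[P2,P3,P4] Q1=[P1] Q2=[]
t=2-4: P2@Q0 runs 2, rem=13, quantum used, demote→Q1. Q0=[P3,P4] Q1=[P1,P2] Q2=[]
t=4-6: P3@Q0 runs 2, rem=2, I/O yield, promote→Q0. Q0=[P4,P3] Q1=[P1,P2] Q2=[]
t=6-8: P4@Q0 runs 2, rem=11, quantum used, demote→Q1. Q0=[P3] Q1=[P1,P2,P4] Q2=[]
t=8-10: P3@Q0 runs 2, rem=0, completes. Q0=[] Q1=[P1,P2,P4] Q2=[]
t=10-15: P1@Q1 runs 5, rem=6, quantum used, demote→Q2. Q0=[] Q1=[P2,P4] Q2=[P1]
t=15-20: P2@Q1 runs 5, rem=8, quantum used, demote→Q2. Q0=[] Q1=[P4] Q2=[P1,P2]
t=20-25: P4@Q1 runs 5, rem=6, quantum used, demote→Q2. Q0=[] Q1=[] Q2=[P1,P2,P4]
t=25-31: P1@Q2 runs 6, rem=0, completes. Q0=[] Q1=[] Q2=[P2,P4]
t=31-39: P2@Q2 runs 8, rem=0, completes. Q0=[] Q1=[] Q2=[P4]
t=39-45: P4@Q2 runs 6, rem=0, completes. Q0=[] Q1=[] Q2=[]

Answer: P3,P1,P2,P4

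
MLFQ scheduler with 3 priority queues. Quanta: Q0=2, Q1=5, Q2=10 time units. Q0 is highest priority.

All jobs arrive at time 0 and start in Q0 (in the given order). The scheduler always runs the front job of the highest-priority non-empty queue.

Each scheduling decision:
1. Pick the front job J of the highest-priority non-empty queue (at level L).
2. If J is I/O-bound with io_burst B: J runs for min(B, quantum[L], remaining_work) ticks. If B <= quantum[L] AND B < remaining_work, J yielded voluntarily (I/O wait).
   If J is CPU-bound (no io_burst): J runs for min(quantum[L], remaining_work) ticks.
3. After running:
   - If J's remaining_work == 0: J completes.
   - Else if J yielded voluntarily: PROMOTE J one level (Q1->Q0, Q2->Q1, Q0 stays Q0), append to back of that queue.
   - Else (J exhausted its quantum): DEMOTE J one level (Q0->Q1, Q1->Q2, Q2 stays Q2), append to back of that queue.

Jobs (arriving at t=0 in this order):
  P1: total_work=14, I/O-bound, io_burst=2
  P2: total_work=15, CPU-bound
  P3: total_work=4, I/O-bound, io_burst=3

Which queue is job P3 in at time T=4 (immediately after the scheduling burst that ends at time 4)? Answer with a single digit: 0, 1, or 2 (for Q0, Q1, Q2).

Answer: 0

Derivation:
t=0-2: P1@Q0 runs 2, rem=12, I/O yield, promote→Q0. Q0=[P2,P3,P1] Q1=[] Q2=[]
t=2-4: P2@Q0 runs 2, rem=13, quantum used, demote→Q1. Q0=[P3,P1] Q1=[P2] Q2=[]
t=4-6: P3@Q0 runs 2, rem=2, quantum used, demote→Q1. Q0=[P1] Q1=[P2,P3] Q2=[]
t=6-8: P1@Q0 runs 2, rem=10, I/O yield, promote→Q0. Q0=[P1] Q1=[P2,P3] Q2=[]
t=8-10: P1@Q0 runs 2, rem=8, I/O yield, promote→Q0. Q0=[P1] Q1=[P2,P3] Q2=[]
t=10-12: P1@Q0 runs 2, rem=6, I/O yield, promote→Q0. Q0=[P1] Q1=[P2,P3] Q2=[]
t=12-14: P1@Q0 runs 2, rem=4, I/O yield, promote→Q0. Q0=[P1] Q1=[P2,P3] Q2=[]
t=14-16: P1@Q0 runs 2, rem=2, I/O yield, promote→Q0. Q0=[P1] Q1=[P2,P3] Q2=[]
t=16-18: P1@Q0 runs 2, rem=0, completes. Q0=[] Q1=[P2,P3] Q2=[]
t=18-23: P2@Q1 runs 5, rem=8, quantum used, demote→Q2. Q0=[] Q1=[P3] Q2=[P2]
t=23-25: P3@Q1 runs 2, rem=0, completes. Q0=[] Q1=[] Q2=[P2]
t=25-33: P2@Q2 runs 8, rem=0, completes. Q0=[] Q1=[] Q2=[]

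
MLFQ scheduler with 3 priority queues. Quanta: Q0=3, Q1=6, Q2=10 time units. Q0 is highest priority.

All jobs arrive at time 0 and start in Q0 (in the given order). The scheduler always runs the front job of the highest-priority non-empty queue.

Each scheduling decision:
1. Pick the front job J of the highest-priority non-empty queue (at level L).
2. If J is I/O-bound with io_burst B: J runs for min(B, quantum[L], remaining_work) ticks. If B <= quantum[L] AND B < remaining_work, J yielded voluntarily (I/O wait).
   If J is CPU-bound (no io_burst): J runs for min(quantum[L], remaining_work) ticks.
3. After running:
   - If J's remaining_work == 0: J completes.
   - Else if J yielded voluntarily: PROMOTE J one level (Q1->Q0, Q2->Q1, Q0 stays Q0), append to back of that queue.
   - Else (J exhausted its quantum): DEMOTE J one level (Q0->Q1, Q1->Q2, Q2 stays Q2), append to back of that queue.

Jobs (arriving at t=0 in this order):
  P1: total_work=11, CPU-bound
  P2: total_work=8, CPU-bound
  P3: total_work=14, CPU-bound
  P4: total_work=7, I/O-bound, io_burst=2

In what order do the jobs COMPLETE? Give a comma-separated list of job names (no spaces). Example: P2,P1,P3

Answer: P4,P2,P1,P3

Derivation:
t=0-3: P1@Q0 runs 3, rem=8, quantum used, demote→Q1. Q0=[P2,P3,P4] Q1=[P1] Q2=[]
t=3-6: P2@Q0 runs 3, rem=5, quantum used, demote→Q1. Q0=[P3,P4] Q1=[P1,P2] Q2=[]
t=6-9: P3@Q0 runs 3, rem=11, quantum used, demote→Q1. Q0=[P4] Q1=[P1,P2,P3] Q2=[]
t=9-11: P4@Q0 runs 2, rem=5, I/O yield, promote→Q0. Q0=[P4] Q1=[P1,P2,P3] Q2=[]
t=11-13: P4@Q0 runs 2, rem=3, I/O yield, promote→Q0. Q0=[P4] Q1=[P1,P2,P3] Q2=[]
t=13-15: P4@Q0 runs 2, rem=1, I/O yield, promote→Q0. Q0=[P4] Q1=[P1,P2,P3] Q2=[]
t=15-16: P4@Q0 runs 1, rem=0, completes. Q0=[] Q1=[P1,P2,P3] Q2=[]
t=16-22: P1@Q1 runs 6, rem=2, quantum used, demote→Q2. Q0=[] Q1=[P2,P3] Q2=[P1]
t=22-27: P2@Q1 runs 5, rem=0, completes. Q0=[] Q1=[P3] Q2=[P1]
t=27-33: P3@Q1 runs 6, rem=5, quantum used, demote→Q2. Q0=[] Q1=[] Q2=[P1,P3]
t=33-35: P1@Q2 runs 2, rem=0, completes. Q0=[] Q1=[] Q2=[P3]
t=35-40: P3@Q2 runs 5, rem=0, completes. Q0=[] Q1=[] Q2=[]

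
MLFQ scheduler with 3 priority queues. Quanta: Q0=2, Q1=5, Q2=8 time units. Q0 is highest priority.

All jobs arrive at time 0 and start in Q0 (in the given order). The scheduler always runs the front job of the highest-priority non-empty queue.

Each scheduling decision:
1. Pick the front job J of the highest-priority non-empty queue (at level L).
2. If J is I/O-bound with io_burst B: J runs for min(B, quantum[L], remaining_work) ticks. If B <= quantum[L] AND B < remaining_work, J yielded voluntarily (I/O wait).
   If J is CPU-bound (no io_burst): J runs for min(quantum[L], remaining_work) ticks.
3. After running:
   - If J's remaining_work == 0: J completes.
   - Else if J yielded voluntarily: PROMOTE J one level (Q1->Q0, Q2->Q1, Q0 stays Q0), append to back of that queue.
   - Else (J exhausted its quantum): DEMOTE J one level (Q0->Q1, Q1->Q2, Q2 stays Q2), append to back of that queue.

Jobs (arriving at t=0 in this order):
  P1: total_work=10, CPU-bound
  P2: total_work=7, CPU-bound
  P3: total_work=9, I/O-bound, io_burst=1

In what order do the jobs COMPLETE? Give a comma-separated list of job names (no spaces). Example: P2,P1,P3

t=0-2: P1@Q0 runs 2, rem=8, quantum used, demote→Q1. Q0=[P2,P3] Q1=[P1] Q2=[]
t=2-4: P2@Q0 runs 2, rem=5, quantum used, demote→Q1. Q0=[P3] Q1=[P1,P2] Q2=[]
t=4-5: P3@Q0 runs 1, rem=8, I/O yield, promote→Q0. Q0=[P3] Q1=[P1,P2] Q2=[]
t=5-6: P3@Q0 runs 1, rem=7, I/O yield, promote→Q0. Q0=[P3] Q1=[P1,P2] Q2=[]
t=6-7: P3@Q0 runs 1, rem=6, I/O yield, promote→Q0. Q0=[P3] Q1=[P1,P2] Q2=[]
t=7-8: P3@Q0 runs 1, rem=5, I/O yield, promote→Q0. Q0=[P3] Q1=[P1,P2] Q2=[]
t=8-9: P3@Q0 runs 1, rem=4, I/O yield, promote→Q0. Q0=[P3] Q1=[P1,P2] Q2=[]
t=9-10: P3@Q0 runs 1, rem=3, I/O yield, promote→Q0. Q0=[P3] Q1=[P1,P2] Q2=[]
t=10-11: P3@Q0 runs 1, rem=2, I/O yield, promote→Q0. Q0=[P3] Q1=[P1,P2] Q2=[]
t=11-12: P3@Q0 runs 1, rem=1, I/O yield, promote→Q0. Q0=[P3] Q1=[P1,P2] Q2=[]
t=12-13: P3@Q0 runs 1, rem=0, completes. Q0=[] Q1=[P1,P2] Q2=[]
t=13-18: P1@Q1 runs 5, rem=3, quantum used, demote→Q2. Q0=[] Q1=[P2] Q2=[P1]
t=18-23: P2@Q1 runs 5, rem=0, completes. Q0=[] Q1=[] Q2=[P1]
t=23-26: P1@Q2 runs 3, rem=0, completes. Q0=[] Q1=[] Q2=[]

Answer: P3,P2,P1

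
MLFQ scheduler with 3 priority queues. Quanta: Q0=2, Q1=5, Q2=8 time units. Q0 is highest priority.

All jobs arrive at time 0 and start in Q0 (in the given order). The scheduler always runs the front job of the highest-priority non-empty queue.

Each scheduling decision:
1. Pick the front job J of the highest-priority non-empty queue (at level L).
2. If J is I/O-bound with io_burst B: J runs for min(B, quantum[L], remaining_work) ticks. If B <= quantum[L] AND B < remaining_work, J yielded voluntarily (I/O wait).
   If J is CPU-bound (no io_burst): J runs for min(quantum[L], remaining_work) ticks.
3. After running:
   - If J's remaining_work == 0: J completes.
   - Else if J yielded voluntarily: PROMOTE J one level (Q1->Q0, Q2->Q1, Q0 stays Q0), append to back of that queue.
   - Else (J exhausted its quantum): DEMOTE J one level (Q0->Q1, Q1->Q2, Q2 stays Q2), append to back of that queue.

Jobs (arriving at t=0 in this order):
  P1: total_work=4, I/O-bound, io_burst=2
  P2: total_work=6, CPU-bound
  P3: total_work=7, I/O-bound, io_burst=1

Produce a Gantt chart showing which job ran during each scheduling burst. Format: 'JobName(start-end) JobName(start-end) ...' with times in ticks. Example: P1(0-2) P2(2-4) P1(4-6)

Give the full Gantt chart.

t=0-2: P1@Q0 runs 2, rem=2, I/O yield, promote→Q0. Q0=[P2,P3,P1] Q1=[] Q2=[]
t=2-4: P2@Q0 runs 2, rem=4, quantum used, demote→Q1. Q0=[P3,P1] Q1=[P2] Q2=[]
t=4-5: P3@Q0 runs 1, rem=6, I/O yield, promote→Q0. Q0=[P1,P3] Q1=[P2] Q2=[]
t=5-7: P1@Q0 runs 2, rem=0, completes. Q0=[P3] Q1=[P2] Q2=[]
t=7-8: P3@Q0 runs 1, rem=5, I/O yield, promote→Q0. Q0=[P3] Q1=[P2] Q2=[]
t=8-9: P3@Q0 runs 1, rem=4, I/O yield, promote→Q0. Q0=[P3] Q1=[P2] Q2=[]
t=9-10: P3@Q0 runs 1, rem=3, I/O yield, promote→Q0. Q0=[P3] Q1=[P2] Q2=[]
t=10-11: P3@Q0 runs 1, rem=2, I/O yield, promote→Q0. Q0=[P3] Q1=[P2] Q2=[]
t=11-12: P3@Q0 runs 1, rem=1, I/O yield, promote→Q0. Q0=[P3] Q1=[P2] Q2=[]
t=12-13: P3@Q0 runs 1, rem=0, completes. Q0=[] Q1=[P2] Q2=[]
t=13-17: P2@Q1 runs 4, rem=0, completes. Q0=[] Q1=[] Q2=[]

Answer: P1(0-2) P2(2-4) P3(4-5) P1(5-7) P3(7-8) P3(8-9) P3(9-10) P3(10-11) P3(11-12) P3(12-13) P2(13-17)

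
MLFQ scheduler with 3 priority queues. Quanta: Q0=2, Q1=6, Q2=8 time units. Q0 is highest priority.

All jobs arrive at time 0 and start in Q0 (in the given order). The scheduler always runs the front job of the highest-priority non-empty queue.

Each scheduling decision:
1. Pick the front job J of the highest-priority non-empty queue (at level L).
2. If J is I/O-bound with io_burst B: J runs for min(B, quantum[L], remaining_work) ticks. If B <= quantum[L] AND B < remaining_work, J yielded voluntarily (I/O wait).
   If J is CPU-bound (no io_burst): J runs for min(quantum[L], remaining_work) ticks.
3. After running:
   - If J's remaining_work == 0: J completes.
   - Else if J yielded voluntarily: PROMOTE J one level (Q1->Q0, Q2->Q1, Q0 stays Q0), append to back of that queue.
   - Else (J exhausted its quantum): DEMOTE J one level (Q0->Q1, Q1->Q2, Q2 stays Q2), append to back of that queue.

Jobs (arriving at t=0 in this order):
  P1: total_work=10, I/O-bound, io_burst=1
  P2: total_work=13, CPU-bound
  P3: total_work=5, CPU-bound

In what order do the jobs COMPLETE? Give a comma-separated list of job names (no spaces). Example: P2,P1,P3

t=0-1: P1@Q0 runs 1, rem=9, I/O yield, promote→Q0. Q0=[P2,P3,P1] Q1=[] Q2=[]
t=1-3: P2@Q0 runs 2, rem=11, quantum used, demote→Q1. Q0=[P3,P1] Q1=[P2] Q2=[]
t=3-5: P3@Q0 runs 2, rem=3, quantum used, demote→Q1. Q0=[P1] Q1=[P2,P3] Q2=[]
t=5-6: P1@Q0 runs 1, rem=8, I/O yield, promote→Q0. Q0=[P1] Q1=[P2,P3] Q2=[]
t=6-7: P1@Q0 runs 1, rem=7, I/O yield, promote→Q0. Q0=[P1] Q1=[P2,P3] Q2=[]
t=7-8: P1@Q0 runs 1, rem=6, I/O yield, promote→Q0. Q0=[P1] Q1=[P2,P3] Q2=[]
t=8-9: P1@Q0 runs 1, rem=5, I/O yield, promote→Q0. Q0=[P1] Q1=[P2,P3] Q2=[]
t=9-10: P1@Q0 runs 1, rem=4, I/O yield, promote→Q0. Q0=[P1] Q1=[P2,P3] Q2=[]
t=10-11: P1@Q0 runs 1, rem=3, I/O yield, promote→Q0. Q0=[P1] Q1=[P2,P3] Q2=[]
t=11-12: P1@Q0 runs 1, rem=2, I/O yield, promote→Q0. Q0=[P1] Q1=[P2,P3] Q2=[]
t=12-13: P1@Q0 runs 1, rem=1, I/O yield, promote→Q0. Q0=[P1] Q1=[P2,P3] Q2=[]
t=13-14: P1@Q0 runs 1, rem=0, completes. Q0=[] Q1=[P2,P3] Q2=[]
t=14-20: P2@Q1 runs 6, rem=5, quantum used, demote→Q2. Q0=[] Q1=[P3] Q2=[P2]
t=20-23: P3@Q1 runs 3, rem=0, completes. Q0=[] Q1=[] Q2=[P2]
t=23-28: P2@Q2 runs 5, rem=0, completes. Q0=[] Q1=[] Q2=[]

Answer: P1,P3,P2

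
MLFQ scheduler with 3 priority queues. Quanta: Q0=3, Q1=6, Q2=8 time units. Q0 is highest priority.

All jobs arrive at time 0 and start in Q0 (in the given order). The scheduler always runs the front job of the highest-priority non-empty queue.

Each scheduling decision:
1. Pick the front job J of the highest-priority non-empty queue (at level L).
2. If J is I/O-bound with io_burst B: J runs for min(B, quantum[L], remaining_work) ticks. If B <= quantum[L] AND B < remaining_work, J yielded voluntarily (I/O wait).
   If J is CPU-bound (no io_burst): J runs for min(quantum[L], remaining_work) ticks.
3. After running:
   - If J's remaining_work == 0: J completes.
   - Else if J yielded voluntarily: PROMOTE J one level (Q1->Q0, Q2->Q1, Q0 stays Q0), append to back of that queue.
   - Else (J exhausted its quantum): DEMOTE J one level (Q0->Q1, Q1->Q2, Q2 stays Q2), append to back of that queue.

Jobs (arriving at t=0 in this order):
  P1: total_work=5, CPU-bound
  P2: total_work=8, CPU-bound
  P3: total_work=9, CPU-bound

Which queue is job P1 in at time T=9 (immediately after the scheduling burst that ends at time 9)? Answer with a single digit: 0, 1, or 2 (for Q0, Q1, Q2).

Answer: 1

Derivation:
t=0-3: P1@Q0 runs 3, rem=2, quantum used, demote→Q1. Q0=[P2,P3] Q1=[P1] Q2=[]
t=3-6: P2@Q0 runs 3, rem=5, quantum used, demote→Q1. Q0=[P3] Q1=[P1,P2] Q2=[]
t=6-9: P3@Q0 runs 3, rem=6, quantum used, demote→Q1. Q0=[] Q1=[P1,P2,P3] Q2=[]
t=9-11: P1@Q1 runs 2, rem=0, completes. Q0=[] Q1=[P2,P3] Q2=[]
t=11-16: P2@Q1 runs 5, rem=0, completes. Q0=[] Q1=[P3] Q2=[]
t=16-22: P3@Q1 runs 6, rem=0, completes. Q0=[] Q1=[] Q2=[]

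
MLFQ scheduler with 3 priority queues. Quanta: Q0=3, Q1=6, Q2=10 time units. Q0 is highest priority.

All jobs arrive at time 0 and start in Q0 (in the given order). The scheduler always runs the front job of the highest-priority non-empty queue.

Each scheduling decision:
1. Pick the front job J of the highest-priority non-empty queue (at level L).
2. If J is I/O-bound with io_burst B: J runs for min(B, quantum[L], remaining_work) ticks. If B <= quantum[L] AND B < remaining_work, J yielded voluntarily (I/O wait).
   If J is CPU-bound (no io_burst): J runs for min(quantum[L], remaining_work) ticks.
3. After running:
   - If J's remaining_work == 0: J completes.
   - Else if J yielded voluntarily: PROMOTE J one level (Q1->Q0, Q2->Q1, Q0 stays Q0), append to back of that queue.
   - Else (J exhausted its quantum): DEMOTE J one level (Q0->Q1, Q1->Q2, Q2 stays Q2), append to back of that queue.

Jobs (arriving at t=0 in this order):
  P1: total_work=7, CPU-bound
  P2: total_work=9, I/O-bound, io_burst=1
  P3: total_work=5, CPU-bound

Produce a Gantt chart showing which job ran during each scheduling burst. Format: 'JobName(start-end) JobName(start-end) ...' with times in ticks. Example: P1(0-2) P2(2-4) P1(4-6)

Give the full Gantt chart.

Answer: P1(0-3) P2(3-4) P3(4-7) P2(7-8) P2(8-9) P2(9-10) P2(10-11) P2(11-12) P2(12-13) P2(13-14) P2(14-15) P1(15-19) P3(19-21)

Derivation:
t=0-3: P1@Q0 runs 3, rem=4, quantum used, demote→Q1. Q0=[P2,P3] Q1=[P1] Q2=[]
t=3-4: P2@Q0 runs 1, rem=8, I/O yield, promote→Q0. Q0=[P3,P2] Q1=[P1] Q2=[]
t=4-7: P3@Q0 runs 3, rem=2, quantum used, demote→Q1. Q0=[P2] Q1=[P1,P3] Q2=[]
t=7-8: P2@Q0 runs 1, rem=7, I/O yield, promote→Q0. Q0=[P2] Q1=[P1,P3] Q2=[]
t=8-9: P2@Q0 runs 1, rem=6, I/O yield, promote→Q0. Q0=[P2] Q1=[P1,P3] Q2=[]
t=9-10: P2@Q0 runs 1, rem=5, I/O yield, promote→Q0. Q0=[P2] Q1=[P1,P3] Q2=[]
t=10-11: P2@Q0 runs 1, rem=4, I/O yield, promote→Q0. Q0=[P2] Q1=[P1,P3] Q2=[]
t=11-12: P2@Q0 runs 1, rem=3, I/O yield, promote→Q0. Q0=[P2] Q1=[P1,P3] Q2=[]
t=12-13: P2@Q0 runs 1, rem=2, I/O yield, promote→Q0. Q0=[P2] Q1=[P1,P3] Q2=[]
t=13-14: P2@Q0 runs 1, rem=1, I/O yield, promote→Q0. Q0=[P2] Q1=[P1,P3] Q2=[]
t=14-15: P2@Q0 runs 1, rem=0, completes. Q0=[] Q1=[P1,P3] Q2=[]
t=15-19: P1@Q1 runs 4, rem=0, completes. Q0=[] Q1=[P3] Q2=[]
t=19-21: P3@Q1 runs 2, rem=0, completes. Q0=[] Q1=[] Q2=[]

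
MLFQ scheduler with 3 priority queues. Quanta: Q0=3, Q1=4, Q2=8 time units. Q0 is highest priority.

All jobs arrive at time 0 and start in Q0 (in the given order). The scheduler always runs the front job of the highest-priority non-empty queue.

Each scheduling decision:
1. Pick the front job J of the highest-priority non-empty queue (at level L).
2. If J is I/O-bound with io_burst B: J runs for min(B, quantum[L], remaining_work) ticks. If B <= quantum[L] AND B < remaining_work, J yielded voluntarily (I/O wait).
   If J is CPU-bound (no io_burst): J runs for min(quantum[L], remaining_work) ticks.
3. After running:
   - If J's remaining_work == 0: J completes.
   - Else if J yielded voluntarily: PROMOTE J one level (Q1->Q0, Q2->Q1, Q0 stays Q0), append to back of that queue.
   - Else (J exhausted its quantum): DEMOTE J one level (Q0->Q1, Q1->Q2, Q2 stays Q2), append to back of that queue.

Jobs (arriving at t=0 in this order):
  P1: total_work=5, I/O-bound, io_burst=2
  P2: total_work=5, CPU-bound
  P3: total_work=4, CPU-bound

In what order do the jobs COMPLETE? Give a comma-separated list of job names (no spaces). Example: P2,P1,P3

Answer: P1,P2,P3

Derivation:
t=0-2: P1@Q0 runs 2, rem=3, I/O yield, promote→Q0. Q0=[P2,P3,P1] Q1=[] Q2=[]
t=2-5: P2@Q0 runs 3, rem=2, quantum used, demote→Q1. Q0=[P3,P1] Q1=[P2] Q2=[]
t=5-8: P3@Q0 runs 3, rem=1, quantum used, demote→Q1. Q0=[P1] Q1=[P2,P3] Q2=[]
t=8-10: P1@Q0 runs 2, rem=1, I/O yield, promote→Q0. Q0=[P1] Q1=[P2,P3] Q2=[]
t=10-11: P1@Q0 runs 1, rem=0, completes. Q0=[] Q1=[P2,P3] Q2=[]
t=11-13: P2@Q1 runs 2, rem=0, completes. Q0=[] Q1=[P3] Q2=[]
t=13-14: P3@Q1 runs 1, rem=0, completes. Q0=[] Q1=[] Q2=[]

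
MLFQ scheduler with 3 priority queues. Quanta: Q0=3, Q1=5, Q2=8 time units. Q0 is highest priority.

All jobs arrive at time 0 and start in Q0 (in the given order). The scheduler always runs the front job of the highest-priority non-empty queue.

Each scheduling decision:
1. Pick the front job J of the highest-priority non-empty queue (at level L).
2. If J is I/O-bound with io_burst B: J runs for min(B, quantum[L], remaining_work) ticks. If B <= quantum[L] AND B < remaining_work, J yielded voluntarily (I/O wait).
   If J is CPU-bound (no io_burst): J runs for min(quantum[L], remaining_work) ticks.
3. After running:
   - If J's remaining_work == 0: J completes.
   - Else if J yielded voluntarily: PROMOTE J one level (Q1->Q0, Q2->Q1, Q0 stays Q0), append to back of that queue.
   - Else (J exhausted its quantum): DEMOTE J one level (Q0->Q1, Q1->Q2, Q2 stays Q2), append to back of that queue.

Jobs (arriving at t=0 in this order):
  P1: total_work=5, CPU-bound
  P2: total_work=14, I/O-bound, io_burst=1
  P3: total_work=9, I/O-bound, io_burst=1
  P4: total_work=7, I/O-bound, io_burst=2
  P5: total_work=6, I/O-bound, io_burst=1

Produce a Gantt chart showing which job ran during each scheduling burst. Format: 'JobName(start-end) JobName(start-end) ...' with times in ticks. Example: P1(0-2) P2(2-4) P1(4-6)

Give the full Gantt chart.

Answer: P1(0-3) P2(3-4) P3(4-5) P4(5-7) P5(7-8) P2(8-9) P3(9-10) P4(10-12) P5(12-13) P2(13-14) P3(14-15) P4(15-17) P5(17-18) P2(18-19) P3(19-20) P4(20-21) P5(21-22) P2(22-23) P3(23-24) P5(24-25) P2(25-26) P3(26-27) P5(27-28) P2(28-29) P3(29-30) P2(30-31) P3(31-32) P2(32-33) P3(33-34) P2(34-35) P2(35-36) P2(36-37) P2(37-38) P2(38-39) P1(39-41)

Derivation:
t=0-3: P1@Q0 runs 3, rem=2, quantum used, demote→Q1. Q0=[P2,P3,P4,P5] Q1=[P1] Q2=[]
t=3-4: P2@Q0 runs 1, rem=13, I/O yield, promote→Q0. Q0=[P3,P4,P5,P2] Q1=[P1] Q2=[]
t=4-5: P3@Q0 runs 1, rem=8, I/O yield, promote→Q0. Q0=[P4,P5,P2,P3] Q1=[P1] Q2=[]
t=5-7: P4@Q0 runs 2, rem=5, I/O yield, promote→Q0. Q0=[P5,P2,P3,P4] Q1=[P1] Q2=[]
t=7-8: P5@Q0 runs 1, rem=5, I/O yield, promote→Q0. Q0=[P2,P3,P4,P5] Q1=[P1] Q2=[]
t=8-9: P2@Q0 runs 1, rem=12, I/O yield, promote→Q0. Q0=[P3,P4,P5,P2] Q1=[P1] Q2=[]
t=9-10: P3@Q0 runs 1, rem=7, I/O yield, promote→Q0. Q0=[P4,P5,P2,P3] Q1=[P1] Q2=[]
t=10-12: P4@Q0 runs 2, rem=3, I/O yield, promote→Q0. Q0=[P5,P2,P3,P4] Q1=[P1] Q2=[]
t=12-13: P5@Q0 runs 1, rem=4, I/O yield, promote→Q0. Q0=[P2,P3,P4,P5] Q1=[P1] Q2=[]
t=13-14: P2@Q0 runs 1, rem=11, I/O yield, promote→Q0. Q0=[P3,P4,P5,P2] Q1=[P1] Q2=[]
t=14-15: P3@Q0 runs 1, rem=6, I/O yield, promote→Q0. Q0=[P4,P5,P2,P3] Q1=[P1] Q2=[]
t=15-17: P4@Q0 runs 2, rem=1, I/O yield, promote→Q0. Q0=[P5,P2,P3,P4] Q1=[P1] Q2=[]
t=17-18: P5@Q0 runs 1, rem=3, I/O yield, promote→Q0. Q0=[P2,P3,P4,P5] Q1=[P1] Q2=[]
t=18-19: P2@Q0 runs 1, rem=10, I/O yield, promote→Q0. Q0=[P3,P4,P5,P2] Q1=[P1] Q2=[]
t=19-20: P3@Q0 runs 1, rem=5, I/O yield, promote→Q0. Q0=[P4,P5,P2,P3] Q1=[P1] Q2=[]
t=20-21: P4@Q0 runs 1, rem=0, completes. Q0=[P5,P2,P3] Q1=[P1] Q2=[]
t=21-22: P5@Q0 runs 1, rem=2, I/O yield, promote→Q0. Q0=[P2,P3,P5] Q1=[P1] Q2=[]
t=22-23: P2@Q0 runs 1, rem=9, I/O yield, promote→Q0. Q0=[P3,P5,P2] Q1=[P1] Q2=[]
t=23-24: P3@Q0 runs 1, rem=4, I/O yield, promote→Q0. Q0=[P5,P2,P3] Q1=[P1] Q2=[]
t=24-25: P5@Q0 runs 1, rem=1, I/O yield, promote→Q0. Q0=[P2,P3,P5] Q1=[P1] Q2=[]
t=25-26: P2@Q0 runs 1, rem=8, I/O yield, promote→Q0. Q0=[P3,P5,P2] Q1=[P1] Q2=[]
t=26-27: P3@Q0 runs 1, rem=3, I/O yield, promote→Q0. Q0=[P5,P2,P3] Q1=[P1] Q2=[]
t=27-28: P5@Q0 runs 1, rem=0, completes. Q0=[P2,P3] Q1=[P1] Q2=[]
t=28-29: P2@Q0 runs 1, rem=7, I/O yield, promote→Q0. Q0=[P3,P2] Q1=[P1] Q2=[]
t=29-30: P3@Q0 runs 1, rem=2, I/O yield, promote→Q0. Q0=[P2,P3] Q1=[P1] Q2=[]
t=30-31: P2@Q0 runs 1, rem=6, I/O yield, promote→Q0. Q0=[P3,P2] Q1=[P1] Q2=[]
t=31-32: P3@Q0 runs 1, rem=1, I/O yield, promote→Q0. Q0=[P2,P3] Q1=[P1] Q2=[]
t=32-33: P2@Q0 runs 1, rem=5, I/O yield, promote→Q0. Q0=[P3,P2] Q1=[P1] Q2=[]
t=33-34: P3@Q0 runs 1, rem=0, completes. Q0=[P2] Q1=[P1] Q2=[]
t=34-35: P2@Q0 runs 1, rem=4, I/O yield, promote→Q0. Q0=[P2] Q1=[P1] Q2=[]
t=35-36: P2@Q0 runs 1, rem=3, I/O yield, promote→Q0. Q0=[P2] Q1=[P1] Q2=[]
t=36-37: P2@Q0 runs 1, rem=2, I/O yield, promote→Q0. Q0=[P2] Q1=[P1] Q2=[]
t=37-38: P2@Q0 runs 1, rem=1, I/O yield, promote→Q0. Q0=[P2] Q1=[P1] Q2=[]
t=38-39: P2@Q0 runs 1, rem=0, completes. Q0=[] Q1=[P1] Q2=[]
t=39-41: P1@Q1 runs 2, rem=0, completes. Q0=[] Q1=[] Q2=[]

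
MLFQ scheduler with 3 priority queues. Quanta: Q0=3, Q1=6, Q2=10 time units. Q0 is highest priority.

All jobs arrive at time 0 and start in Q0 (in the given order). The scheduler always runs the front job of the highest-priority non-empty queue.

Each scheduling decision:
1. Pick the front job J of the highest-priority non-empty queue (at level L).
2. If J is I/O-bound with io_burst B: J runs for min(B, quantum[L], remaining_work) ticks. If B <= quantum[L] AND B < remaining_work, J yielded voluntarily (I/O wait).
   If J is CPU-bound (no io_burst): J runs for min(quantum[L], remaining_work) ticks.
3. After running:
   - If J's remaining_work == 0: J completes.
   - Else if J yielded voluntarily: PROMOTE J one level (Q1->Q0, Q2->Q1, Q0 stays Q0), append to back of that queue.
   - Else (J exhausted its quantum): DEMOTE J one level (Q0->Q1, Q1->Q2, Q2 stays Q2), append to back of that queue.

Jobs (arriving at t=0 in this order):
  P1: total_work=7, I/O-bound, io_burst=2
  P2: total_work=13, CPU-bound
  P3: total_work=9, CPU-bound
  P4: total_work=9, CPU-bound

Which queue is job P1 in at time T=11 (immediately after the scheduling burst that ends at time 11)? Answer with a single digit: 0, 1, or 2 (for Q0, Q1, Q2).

t=0-2: P1@Q0 runs 2, rem=5, I/O yield, promote→Q0. Q0=[P2,P3,P4,P1] Q1=[] Q2=[]
t=2-5: P2@Q0 runs 3, rem=10, quantum used, demote→Q1. Q0=[P3,P4,P1] Q1=[P2] Q2=[]
t=5-8: P3@Q0 runs 3, rem=6, quantum used, demote→Q1. Q0=[P4,P1] Q1=[P2,P3] Q2=[]
t=8-11: P4@Q0 runs 3, rem=6, quantum used, demote→Q1. Q0=[P1] Q1=[P2,P3,P4] Q2=[]
t=11-13: P1@Q0 runs 2, rem=3, I/O yield, promote→Q0. Q0=[P1] Q1=[P2,P3,P4] Q2=[]
t=13-15: P1@Q0 runs 2, rem=1, I/O yield, promote→Q0. Q0=[P1] Q1=[P2,P3,P4] Q2=[]
t=15-16: P1@Q0 runs 1, rem=0, completes. Q0=[] Q1=[P2,P3,P4] Q2=[]
t=16-22: P2@Q1 runs 6, rem=4, quantum used, demote→Q2. Q0=[] Q1=[P3,P4] Q2=[P2]
t=22-28: P3@Q1 runs 6, rem=0, completes. Q0=[] Q1=[P4] Q2=[P2]
t=28-34: P4@Q1 runs 6, rem=0, completes. Q0=[] Q1=[] Q2=[P2]
t=34-38: P2@Q2 runs 4, rem=0, completes. Q0=[] Q1=[] Q2=[]

Answer: 0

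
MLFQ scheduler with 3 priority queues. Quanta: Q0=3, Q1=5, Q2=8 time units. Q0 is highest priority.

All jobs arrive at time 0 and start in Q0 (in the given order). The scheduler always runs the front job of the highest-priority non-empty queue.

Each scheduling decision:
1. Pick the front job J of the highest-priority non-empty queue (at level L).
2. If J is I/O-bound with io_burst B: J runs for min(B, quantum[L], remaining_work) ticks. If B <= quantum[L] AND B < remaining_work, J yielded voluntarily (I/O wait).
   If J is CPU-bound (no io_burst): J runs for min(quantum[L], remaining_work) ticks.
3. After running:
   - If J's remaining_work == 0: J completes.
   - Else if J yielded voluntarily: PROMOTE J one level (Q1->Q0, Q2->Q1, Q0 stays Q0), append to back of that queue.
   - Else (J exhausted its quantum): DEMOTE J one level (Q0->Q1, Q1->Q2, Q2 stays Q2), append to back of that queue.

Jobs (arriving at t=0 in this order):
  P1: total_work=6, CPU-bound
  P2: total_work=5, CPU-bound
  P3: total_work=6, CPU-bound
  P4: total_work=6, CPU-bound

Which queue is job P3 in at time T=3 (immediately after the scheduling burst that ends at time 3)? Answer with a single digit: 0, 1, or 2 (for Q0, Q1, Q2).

t=0-3: P1@Q0 runs 3, rem=3, quantum used, demote→Q1. Q0=[P2,P3,P4] Q1=[P1] Q2=[]
t=3-6: P2@Q0 runs 3, rem=2, quantum used, demote→Q1. Q0=[P3,P4] Q1=[P1,P2] Q2=[]
t=6-9: P3@Q0 runs 3, rem=3, quantum used, demote→Q1. Q0=[P4] Q1=[P1,P2,P3] Q2=[]
t=9-12: P4@Q0 runs 3, rem=3, quantum used, demote→Q1. Q0=[] Q1=[P1,P2,P3,P4] Q2=[]
t=12-15: P1@Q1 runs 3, rem=0, completes. Q0=[] Q1=[P2,P3,P4] Q2=[]
t=15-17: P2@Q1 runs 2, rem=0, completes. Q0=[] Q1=[P3,P4] Q2=[]
t=17-20: P3@Q1 runs 3, rem=0, completes. Q0=[] Q1=[P4] Q2=[]
t=20-23: P4@Q1 runs 3, rem=0, completes. Q0=[] Q1=[] Q2=[]

Answer: 0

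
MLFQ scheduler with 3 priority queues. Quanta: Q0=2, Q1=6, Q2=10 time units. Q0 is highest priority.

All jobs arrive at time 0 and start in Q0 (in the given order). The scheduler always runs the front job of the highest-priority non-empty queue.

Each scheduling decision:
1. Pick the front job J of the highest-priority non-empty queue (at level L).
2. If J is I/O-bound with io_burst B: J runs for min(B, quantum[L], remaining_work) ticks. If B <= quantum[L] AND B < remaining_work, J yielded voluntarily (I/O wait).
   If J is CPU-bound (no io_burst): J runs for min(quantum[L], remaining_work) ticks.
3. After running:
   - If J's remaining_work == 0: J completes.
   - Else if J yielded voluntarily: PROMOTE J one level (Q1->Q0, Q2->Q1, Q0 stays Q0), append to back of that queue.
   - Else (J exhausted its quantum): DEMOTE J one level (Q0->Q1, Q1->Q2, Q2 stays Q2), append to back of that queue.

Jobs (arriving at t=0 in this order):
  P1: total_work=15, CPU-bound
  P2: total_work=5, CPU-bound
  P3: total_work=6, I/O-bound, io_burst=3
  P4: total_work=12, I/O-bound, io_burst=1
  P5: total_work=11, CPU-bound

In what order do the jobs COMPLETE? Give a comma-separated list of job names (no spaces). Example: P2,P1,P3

Answer: P4,P2,P3,P1,P5

Derivation:
t=0-2: P1@Q0 runs 2, rem=13, quantum used, demote→Q1. Q0=[P2,P3,P4,P5] Q1=[P1] Q2=[]
t=2-4: P2@Q0 runs 2, rem=3, quantum used, demote→Q1. Q0=[P3,P4,P5] Q1=[P1,P2] Q2=[]
t=4-6: P3@Q0 runs 2, rem=4, quantum used, demote→Q1. Q0=[P4,P5] Q1=[P1,P2,P3] Q2=[]
t=6-7: P4@Q0 runs 1, rem=11, I/O yield, promote→Q0. Q0=[P5,P4] Q1=[P1,P2,P3] Q2=[]
t=7-9: P5@Q0 runs 2, rem=9, quantum used, demote→Q1. Q0=[P4] Q1=[P1,P2,P3,P5] Q2=[]
t=9-10: P4@Q0 runs 1, rem=10, I/O yield, promote→Q0. Q0=[P4] Q1=[P1,P2,P3,P5] Q2=[]
t=10-11: P4@Q0 runs 1, rem=9, I/O yield, promote→Q0. Q0=[P4] Q1=[P1,P2,P3,P5] Q2=[]
t=11-12: P4@Q0 runs 1, rem=8, I/O yield, promote→Q0. Q0=[P4] Q1=[P1,P2,P3,P5] Q2=[]
t=12-13: P4@Q0 runs 1, rem=7, I/O yield, promote→Q0. Q0=[P4] Q1=[P1,P2,P3,P5] Q2=[]
t=13-14: P4@Q0 runs 1, rem=6, I/O yield, promote→Q0. Q0=[P4] Q1=[P1,P2,P3,P5] Q2=[]
t=14-15: P4@Q0 runs 1, rem=5, I/O yield, promote→Q0. Q0=[P4] Q1=[P1,P2,P3,P5] Q2=[]
t=15-16: P4@Q0 runs 1, rem=4, I/O yield, promote→Q0. Q0=[P4] Q1=[P1,P2,P3,P5] Q2=[]
t=16-17: P4@Q0 runs 1, rem=3, I/O yield, promote→Q0. Q0=[P4] Q1=[P1,P2,P3,P5] Q2=[]
t=17-18: P4@Q0 runs 1, rem=2, I/O yield, promote→Q0. Q0=[P4] Q1=[P1,P2,P3,P5] Q2=[]
t=18-19: P4@Q0 runs 1, rem=1, I/O yield, promote→Q0. Q0=[P4] Q1=[P1,P2,P3,P5] Q2=[]
t=19-20: P4@Q0 runs 1, rem=0, completes. Q0=[] Q1=[P1,P2,P3,P5] Q2=[]
t=20-26: P1@Q1 runs 6, rem=7, quantum used, demote→Q2. Q0=[] Q1=[P2,P3,P5] Q2=[P1]
t=26-29: P2@Q1 runs 3, rem=0, completes. Q0=[] Q1=[P3,P5] Q2=[P1]
t=29-32: P3@Q1 runs 3, rem=1, I/O yield, promote→Q0. Q0=[P3] Q1=[P5] Q2=[P1]
t=32-33: P3@Q0 runs 1, rem=0, completes. Q0=[] Q1=[P5] Q2=[P1]
t=33-39: P5@Q1 runs 6, rem=3, quantum used, demote→Q2. Q0=[] Q1=[] Q2=[P1,P5]
t=39-46: P1@Q2 runs 7, rem=0, completes. Q0=[] Q1=[] Q2=[P5]
t=46-49: P5@Q2 runs 3, rem=0, completes. Q0=[] Q1=[] Q2=[]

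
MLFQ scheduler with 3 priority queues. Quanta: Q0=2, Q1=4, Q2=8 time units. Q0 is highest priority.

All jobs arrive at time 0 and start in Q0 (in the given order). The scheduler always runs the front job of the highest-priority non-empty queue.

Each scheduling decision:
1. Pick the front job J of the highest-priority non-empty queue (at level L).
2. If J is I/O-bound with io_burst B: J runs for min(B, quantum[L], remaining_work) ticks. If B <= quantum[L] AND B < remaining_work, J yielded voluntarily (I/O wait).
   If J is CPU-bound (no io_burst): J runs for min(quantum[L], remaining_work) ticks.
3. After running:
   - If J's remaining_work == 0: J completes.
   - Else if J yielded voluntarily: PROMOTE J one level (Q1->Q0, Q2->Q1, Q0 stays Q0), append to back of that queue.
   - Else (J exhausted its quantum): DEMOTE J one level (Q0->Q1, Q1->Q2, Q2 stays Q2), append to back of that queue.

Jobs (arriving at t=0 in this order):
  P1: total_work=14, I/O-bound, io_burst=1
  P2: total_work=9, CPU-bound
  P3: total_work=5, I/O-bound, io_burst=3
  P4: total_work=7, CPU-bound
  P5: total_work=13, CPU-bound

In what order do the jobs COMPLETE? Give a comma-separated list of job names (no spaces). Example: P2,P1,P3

Answer: P1,P3,P2,P4,P5

Derivation:
t=0-1: P1@Q0 runs 1, rem=13, I/O yield, promote→Q0. Q0=[P2,P3,P4,P5,P1] Q1=[] Q2=[]
t=1-3: P2@Q0 runs 2, rem=7, quantum used, demote→Q1. Q0=[P3,P4,P5,P1] Q1=[P2] Q2=[]
t=3-5: P3@Q0 runs 2, rem=3, quantum used, demote→Q1. Q0=[P4,P5,P1] Q1=[P2,P3] Q2=[]
t=5-7: P4@Q0 runs 2, rem=5, quantum used, demote→Q1. Q0=[P5,P1] Q1=[P2,P3,P4] Q2=[]
t=7-9: P5@Q0 runs 2, rem=11, quantum used, demote→Q1. Q0=[P1] Q1=[P2,P3,P4,P5] Q2=[]
t=9-10: P1@Q0 runs 1, rem=12, I/O yield, promote→Q0. Q0=[P1] Q1=[P2,P3,P4,P5] Q2=[]
t=10-11: P1@Q0 runs 1, rem=11, I/O yield, promote→Q0. Q0=[P1] Q1=[P2,P3,P4,P5] Q2=[]
t=11-12: P1@Q0 runs 1, rem=10, I/O yield, promote→Q0. Q0=[P1] Q1=[P2,P3,P4,P5] Q2=[]
t=12-13: P1@Q0 runs 1, rem=9, I/O yield, promote→Q0. Q0=[P1] Q1=[P2,P3,P4,P5] Q2=[]
t=13-14: P1@Q0 runs 1, rem=8, I/O yield, promote→Q0. Q0=[P1] Q1=[P2,P3,P4,P5] Q2=[]
t=14-15: P1@Q0 runs 1, rem=7, I/O yield, promote→Q0. Q0=[P1] Q1=[P2,P3,P4,P5] Q2=[]
t=15-16: P1@Q0 runs 1, rem=6, I/O yield, promote→Q0. Q0=[P1] Q1=[P2,P3,P4,P5] Q2=[]
t=16-17: P1@Q0 runs 1, rem=5, I/O yield, promote→Q0. Q0=[P1] Q1=[P2,P3,P4,P5] Q2=[]
t=17-18: P1@Q0 runs 1, rem=4, I/O yield, promote→Q0. Q0=[P1] Q1=[P2,P3,P4,P5] Q2=[]
t=18-19: P1@Q0 runs 1, rem=3, I/O yield, promote→Q0. Q0=[P1] Q1=[P2,P3,P4,P5] Q2=[]
t=19-20: P1@Q0 runs 1, rem=2, I/O yield, promote→Q0. Q0=[P1] Q1=[P2,P3,P4,P5] Q2=[]
t=20-21: P1@Q0 runs 1, rem=1, I/O yield, promote→Q0. Q0=[P1] Q1=[P2,P3,P4,P5] Q2=[]
t=21-22: P1@Q0 runs 1, rem=0, completes. Q0=[] Q1=[P2,P3,P4,P5] Q2=[]
t=22-26: P2@Q1 runs 4, rem=3, quantum used, demote→Q2. Q0=[] Q1=[P3,P4,P5] Q2=[P2]
t=26-29: P3@Q1 runs 3, rem=0, completes. Q0=[] Q1=[P4,P5] Q2=[P2]
t=29-33: P4@Q1 runs 4, rem=1, quantum used, demote→Q2. Q0=[] Q1=[P5] Q2=[P2,P4]
t=33-37: P5@Q1 runs 4, rem=7, quantum used, demote→Q2. Q0=[] Q1=[] Q2=[P2,P4,P5]
t=37-40: P2@Q2 runs 3, rem=0, completes. Q0=[] Q1=[] Q2=[P4,P5]
t=40-41: P4@Q2 runs 1, rem=0, completes. Q0=[] Q1=[] Q2=[P5]
t=41-48: P5@Q2 runs 7, rem=0, completes. Q0=[] Q1=[] Q2=[]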